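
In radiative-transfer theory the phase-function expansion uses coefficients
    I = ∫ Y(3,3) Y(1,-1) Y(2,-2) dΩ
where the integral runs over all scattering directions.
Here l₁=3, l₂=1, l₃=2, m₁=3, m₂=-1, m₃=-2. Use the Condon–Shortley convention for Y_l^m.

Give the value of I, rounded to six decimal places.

-0.319865

Rules hold: Σm=0, L=6 even, 2≤2≤4.
N = 7·3·5 = 105
Δ = 2!·4!·0!/7! = 1/105
Racah Σ t=1..1: t=1:−1/4 = -1/4
⇒ 3j(3 1 2; 0 0 0)² = 3/35, sgn -1
Racah Σ t=0..0: t=0:+1/48 = 1/48
⇒ 3j(3 1 2; 3 -1 -2)² = 1/7, sgn +1
4πI² = N·(3j₀)²·(3jₘ)² = 9/7
I = -1·√(1.28571/4π) = -0.31986543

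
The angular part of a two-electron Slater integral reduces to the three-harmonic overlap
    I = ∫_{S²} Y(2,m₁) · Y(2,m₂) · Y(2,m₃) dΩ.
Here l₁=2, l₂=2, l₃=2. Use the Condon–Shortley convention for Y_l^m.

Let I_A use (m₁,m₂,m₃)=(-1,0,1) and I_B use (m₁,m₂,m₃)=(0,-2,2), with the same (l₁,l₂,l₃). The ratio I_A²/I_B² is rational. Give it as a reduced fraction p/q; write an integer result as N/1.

1/4

l's match ⇒ only the (l;m) 3-j factors differ between A and B.
A: triangle coeff Δ(2,2,2) = 1/630; Σ_t [1,2]: t=1:−1/2 t=2:+1/4 = -1/4; (3j)²=1/70 [(2 2 2; -1 0 1)], sign=+1
B: triangle coeff Δ(2,2,2) = 1/630; Σ_t [0,0]: t=0:+1/8 = 1/8; (3j)²=2/35 [(2 2 2; 0 -2 2)], sign=+1
I_A²/I_B² = (1/70)/(2/35) = 1/4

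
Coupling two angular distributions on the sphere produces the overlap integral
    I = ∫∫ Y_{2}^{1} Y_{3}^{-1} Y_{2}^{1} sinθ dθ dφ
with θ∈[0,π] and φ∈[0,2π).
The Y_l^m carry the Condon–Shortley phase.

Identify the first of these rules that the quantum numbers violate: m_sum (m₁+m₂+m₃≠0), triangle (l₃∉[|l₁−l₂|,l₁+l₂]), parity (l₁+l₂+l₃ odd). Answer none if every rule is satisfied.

azimuthal sum: 1 − 1 + 1 = 1  ✗
1 ≤ 2 ≤ 5 (triangle on l)
L = 2 + 3 + 2 = 7 (odd)

m_sum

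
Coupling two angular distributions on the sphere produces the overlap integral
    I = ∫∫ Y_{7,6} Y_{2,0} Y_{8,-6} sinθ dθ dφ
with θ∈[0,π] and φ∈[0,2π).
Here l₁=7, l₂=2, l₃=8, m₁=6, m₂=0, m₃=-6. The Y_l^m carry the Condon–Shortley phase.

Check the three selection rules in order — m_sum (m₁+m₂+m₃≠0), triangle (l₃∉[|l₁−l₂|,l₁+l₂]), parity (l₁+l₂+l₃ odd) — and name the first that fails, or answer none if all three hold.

azimuthal sum: 6 + 0 − 6 = 0  ✓
5 ≤ 8 ≤ 9 (triangle on l)  ✓
L = 7 + 2 + 8 = 17 (odd)  ✗

parity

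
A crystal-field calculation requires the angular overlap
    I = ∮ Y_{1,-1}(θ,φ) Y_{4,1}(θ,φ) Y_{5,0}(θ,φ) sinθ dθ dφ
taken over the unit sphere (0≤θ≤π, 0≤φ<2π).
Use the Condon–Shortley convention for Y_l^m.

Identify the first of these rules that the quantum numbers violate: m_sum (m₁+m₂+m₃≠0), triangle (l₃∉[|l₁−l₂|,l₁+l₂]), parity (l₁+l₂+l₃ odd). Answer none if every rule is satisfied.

m₁+m₂+m₃ = -1 + 1 + 0 = 0  ✓
triangle: |1−4|=3 ≤ l₃=5 ≤ 1+4=5  ✓
parity: l₁+l₂+l₃ = 10 is even  ✓

none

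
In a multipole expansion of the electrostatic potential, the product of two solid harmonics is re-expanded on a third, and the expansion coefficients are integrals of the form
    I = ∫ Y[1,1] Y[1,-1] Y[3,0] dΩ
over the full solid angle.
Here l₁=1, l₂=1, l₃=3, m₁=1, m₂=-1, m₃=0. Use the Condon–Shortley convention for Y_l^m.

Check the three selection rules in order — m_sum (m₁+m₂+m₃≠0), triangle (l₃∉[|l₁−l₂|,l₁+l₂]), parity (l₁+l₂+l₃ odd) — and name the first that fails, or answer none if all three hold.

Σmᵢ = 0  ✓
l₃∈[|l₁−l₂|,l₁+l₂]=[0,2], have l₃=3  ✗
Σlᵢ = 5 ⇒ odd

triangle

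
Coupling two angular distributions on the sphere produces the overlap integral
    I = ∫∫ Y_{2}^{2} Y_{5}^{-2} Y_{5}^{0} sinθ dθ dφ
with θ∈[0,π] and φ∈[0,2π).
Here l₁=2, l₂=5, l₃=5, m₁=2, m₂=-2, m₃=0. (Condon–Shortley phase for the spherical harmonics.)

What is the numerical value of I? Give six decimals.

Rules hold: Σm=0, L=12 even, 3≤5≤7.
N = 5·11·11 = 605
Δ = 2!·2!·8!/13! = 1/38610
Racah Σ t=0..2: t=0:+1/2880 t=1:−1/576 t=2:+1/2880 = -1/960
⇒ 3j(2 5 5; 0 0 0)² = 10/429, sgn +1
Racah Σ t=0..0: t=0:+1/2880 = 1/2880
⇒ 3j(2 5 5; 2 -2 0)² = 14/429, sgn -1
4πI² = N·(3j₀)²·(3jₘ)² = 700/1521
I = -1·√(0.460224/4π) = -0.19137248

-0.191372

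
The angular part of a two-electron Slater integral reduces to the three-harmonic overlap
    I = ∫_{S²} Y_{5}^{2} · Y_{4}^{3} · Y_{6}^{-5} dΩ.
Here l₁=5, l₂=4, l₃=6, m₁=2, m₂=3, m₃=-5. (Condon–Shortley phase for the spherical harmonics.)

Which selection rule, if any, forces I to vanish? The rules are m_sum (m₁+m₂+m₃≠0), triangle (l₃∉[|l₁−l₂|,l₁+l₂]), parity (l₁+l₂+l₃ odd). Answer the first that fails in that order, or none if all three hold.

azimuthal sum: 2 + 3 − 5 = 0  ✓
1 ≤ 6 ≤ 9 (triangle on l)  ✓
L = 5 + 4 + 6 = 15 (odd)  ✗

parity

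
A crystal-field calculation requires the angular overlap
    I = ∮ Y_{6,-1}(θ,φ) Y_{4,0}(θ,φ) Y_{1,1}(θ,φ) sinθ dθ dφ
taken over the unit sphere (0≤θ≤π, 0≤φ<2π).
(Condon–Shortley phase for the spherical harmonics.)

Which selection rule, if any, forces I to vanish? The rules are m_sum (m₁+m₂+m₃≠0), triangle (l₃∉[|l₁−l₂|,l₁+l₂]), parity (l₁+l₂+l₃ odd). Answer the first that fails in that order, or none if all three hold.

triangle

azimuthal sum: -1 + 0 + 1 = 0  ✓
2 ≤ 1 ≤ 10 (triangle on l)  ✗
L = 6 + 4 + 1 = 11 (odd)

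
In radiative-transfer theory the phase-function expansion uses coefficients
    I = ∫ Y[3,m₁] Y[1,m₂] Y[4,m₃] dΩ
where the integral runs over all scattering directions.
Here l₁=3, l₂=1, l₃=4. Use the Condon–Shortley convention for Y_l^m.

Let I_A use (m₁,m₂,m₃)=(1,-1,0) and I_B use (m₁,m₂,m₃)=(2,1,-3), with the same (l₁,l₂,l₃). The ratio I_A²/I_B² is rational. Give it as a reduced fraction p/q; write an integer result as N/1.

Shared (l₁,l₂,l₃)=(3,1,4): N and (l;000)² cancel in I_A²/I_B².
A: Δ = 0!·6!·2!/9! = 1/252; Racah Σ t=0..0: t=0:+1/96 = 1/96; ⇒ 3j(3 1 4; 1 -1 0)² = 1/42, sgn +1
B: Δ = 0!·6!·2!/9! = 1/252; Racah Σ t=0..0: t=0:+1/240 = 1/240; ⇒ 3j(3 1 4; 2 1 -3)² = 1/12, sgn -1
I_A²/I_B² = (1/42)/(1/12) = 2/7

2/7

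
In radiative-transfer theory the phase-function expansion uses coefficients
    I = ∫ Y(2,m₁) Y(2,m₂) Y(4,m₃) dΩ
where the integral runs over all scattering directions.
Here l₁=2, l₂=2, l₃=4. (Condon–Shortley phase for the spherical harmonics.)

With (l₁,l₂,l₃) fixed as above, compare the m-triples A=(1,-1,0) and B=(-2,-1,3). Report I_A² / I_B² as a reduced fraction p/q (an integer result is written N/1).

16/35

Shared (l₁,l₂,l₃)=(2,2,4): N and (l;000)² cancel in I_A²/I_B².
A: Δ = 0!·4!·4!/9! = 1/630; Racah Σ t=0..0: t=0:+1/36 = 1/36; ⇒ 3j(2 2 4; 1 -1 0)² = 8/315, sgn +1
B: Δ = 0!·4!·4!/9! = 1/630; Racah Σ t=0..0: t=0:+1/144 = 1/144; ⇒ 3j(2 2 4; -2 -1 3)² = 1/18, sgn -1
I_A²/I_B² = (8/315)/(1/18) = 16/35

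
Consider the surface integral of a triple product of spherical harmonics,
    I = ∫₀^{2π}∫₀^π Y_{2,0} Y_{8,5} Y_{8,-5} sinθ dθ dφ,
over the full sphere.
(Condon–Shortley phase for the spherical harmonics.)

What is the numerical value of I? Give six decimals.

Checks pass: Σm=0; 18 even; l₃=8∈[6,10].
(2·2+1)(2·8+1)(2·8+1) = 1445
Δ: 2! 2! 14! / 19! → 1/348840
sum: t=0:+1/116121600 t=1:−1/25401600 t=2:+1/116121600 = -1/45158400
3j²(2 8 8; 0 0 0) = Δ·Π!·Σ² = 24/1615  (sign -1)
sum: t=0:+1/24908083200 t=1:−1/958003200 t=2:+1/958003200 = 1/24908083200
3j²(2 8 8; 0 5 -5) = Δ·Π!·Σ² = 1/38760  (sign -1)
combine: 4πI² = 1445·24/1615·1/38760 = 1/1805
take √, sign +1: I = 0.00663982

0.006640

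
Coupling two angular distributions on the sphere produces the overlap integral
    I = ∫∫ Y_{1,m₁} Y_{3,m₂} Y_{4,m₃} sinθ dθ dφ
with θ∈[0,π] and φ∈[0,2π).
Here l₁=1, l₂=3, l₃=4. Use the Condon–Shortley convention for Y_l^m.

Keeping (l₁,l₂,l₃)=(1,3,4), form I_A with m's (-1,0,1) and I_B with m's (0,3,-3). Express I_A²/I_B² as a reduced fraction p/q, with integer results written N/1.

10/7

Shared (l₁,l₂,l₃)=(1,3,4): N and (l;000)² cancel in I_A²/I_B².
A: Δ = 0!·2!·6!/9! = 1/252; Racah Σ t=0..0: t=0:+1/72 = 1/72; ⇒ 3j(1 3 4; -1 0 1)² = 5/126, sgn -1
B: Δ = 0!·2!·6!/9! = 1/252; Racah Σ t=0..0: t=0:+1/720 = 1/720; ⇒ 3j(1 3 4; 0 3 -3)² = 1/36, sgn -1
I_A²/I_B² = (5/126)/(1/36) = 10/7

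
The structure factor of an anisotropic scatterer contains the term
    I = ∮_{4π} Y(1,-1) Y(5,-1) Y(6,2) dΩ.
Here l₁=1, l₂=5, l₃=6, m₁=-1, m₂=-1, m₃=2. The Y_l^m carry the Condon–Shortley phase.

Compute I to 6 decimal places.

m-sum 0 ✓  L=12 even ✓  4≤6≤6 ✓
Π(2lᵢ+1) = 3×11×13 = 429
triangle coeff Δ(1,5,6) = 1/858
Σ_t [0,0]: t=0:+1/14400 = 1/14400
(3j)²=6/143 [(1 5 6; 0 0 0)], sign=+1
Σ_t [0,0]: t=0:+1/34560 = 1/34560
(3j)²=14/429 [(1 5 6; -1 -1 2)], sign=+1
⇒ 4πI² = 84/143
I = (+1)√(84/143/(4π)) = 0.21620548

0.216205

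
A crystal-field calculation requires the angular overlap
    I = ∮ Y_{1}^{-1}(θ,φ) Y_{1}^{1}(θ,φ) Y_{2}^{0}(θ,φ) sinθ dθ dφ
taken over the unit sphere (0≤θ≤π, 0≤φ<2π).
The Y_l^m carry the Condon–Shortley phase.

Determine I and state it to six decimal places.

0.126157

m-sum 0 ✓  L=4 even ✓  0≤2≤2 ✓
Π(2lᵢ+1) = 3×3×5 = 45
triangle coeff Δ(1,1,2) = 1/30
Σ_t [0,0]: t=0:+1/1 = 1/1
(3j)²=2/15 [(1 1 2; 0 0 0)], sign=+1
Σ_t [0,0]: t=0:+1/4 = 1/4
(3j)²=1/30 [(1 1 2; -1 1 0)], sign=+1
⇒ 4πI² = 1/5
I = (+1)√(1/5/(4π)) = 0.12615663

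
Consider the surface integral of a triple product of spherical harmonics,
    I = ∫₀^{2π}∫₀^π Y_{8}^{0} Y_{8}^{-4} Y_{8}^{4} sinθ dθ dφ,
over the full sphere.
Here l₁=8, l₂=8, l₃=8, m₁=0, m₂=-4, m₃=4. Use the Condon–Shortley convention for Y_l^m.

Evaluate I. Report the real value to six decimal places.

Checks pass: Σm=0; 24 even; l₃=8∈[0,16].
(2·8+1)(2·8+1)(2·8+1) = 4913
Δ: 8! 8! 8! / 25! → 1/236637794250
sum: t=0:+1/65548320768000 t=1:−1/128024064000 t=2:+1/2985984000 t=3:−1/373248000 t=4:+1/191102976 t=5:−1/373248000 t=6:+1/2985984000 t=7:−1/128024064000 t=8:+1/65548320768000 = 11/20808990720
3j²(8 8 8; 0 0 0) = Δ·Π!·Σ² = 490/96577  (sign +1)
sum: t=0:+1/936404582400 t=1:−1/18289152000 t=2:+1/2985984000 t=3:−1/2612736000 t=4:+1/13377208320 = -1/37456183296
3j²(8 8 8; 0 -4 4) = Δ·Π!·Σ² = 125/193154  (sign -1)
combine: 4πI² = 4913·490/96577·125/193154 = 520625/32273761
take √, sign -1: I = -0.03582884

-0.035829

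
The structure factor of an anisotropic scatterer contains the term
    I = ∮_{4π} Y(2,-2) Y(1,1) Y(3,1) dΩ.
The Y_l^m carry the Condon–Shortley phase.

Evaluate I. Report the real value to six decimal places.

-0.082589

Rules hold: Σm=0, L=6 even, 1≤3≤3.
N = 5·3·7 = 105
Δ = 0!·4!·2!/7! = 1/105
Racah Σ t=0..0: t=0:+1/4 = 1/4
⇒ 3j(2 1 3; 0 0 0)² = 3/35, sgn -1
Racah Σ t=0..0: t=0:+1/48 = 1/48
⇒ 3j(2 1 3; -2 1 1)² = 1/105, sgn +1
4πI² = N·(3j₀)²·(3jₘ)² = 3/35
I = -1·√(0.0857143/4π) = -0.08258890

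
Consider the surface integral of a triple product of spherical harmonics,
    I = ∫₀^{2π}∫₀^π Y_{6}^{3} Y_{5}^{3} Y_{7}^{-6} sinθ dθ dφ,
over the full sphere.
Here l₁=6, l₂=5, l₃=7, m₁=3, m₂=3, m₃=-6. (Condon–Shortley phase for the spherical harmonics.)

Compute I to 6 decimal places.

Rules hold: Σm=0, L=18 even, 1≤7≤11.
N = 13·11·15 = 2145
Δ = 4!·8!·6!/19! = 1/174594420
Racah Σ t=0..4: t=0:+1/4147200 t=1:−1/207360 t=2:+1/82944 t=3:−1/207360 t=4:+1/4147200 = 1/345600
⇒ 3j(6 5 7; 0 0 0)² = 420/46189, sgn -1
Racah Σ t=2..3: t=2:+1/14515200 t=3:−1/29030400 = 1/29030400
⇒ 3j(6 5 7; 3 3 -6)² = 12/1615, sgn -1
4πI² = N·(3j₀)²·(3jₘ)² = 15120/104329
I = +1·√(0.144926/4π) = 0.10739114

0.107391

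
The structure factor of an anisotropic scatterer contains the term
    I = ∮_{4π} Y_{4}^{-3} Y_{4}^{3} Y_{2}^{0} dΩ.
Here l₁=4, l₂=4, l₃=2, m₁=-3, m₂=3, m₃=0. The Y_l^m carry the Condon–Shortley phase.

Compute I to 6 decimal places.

Rules hold: Σm=0, L=10 even, 0≤2≤8.
N = 9·9·5 = 405
Δ = 6!·2!·2!/11! = 1/13860
Racah Σ t=2..4: t=2:+1/192 t=3:−1/36 t=4:+1/192 = -5/288
⇒ 3j(4 4 2; 0 0 0)² = 20/693, sgn -1
Racah Σ t=5..6: t=5:−1/480 t=6:+1/720 = -1/1440
⇒ 3j(4 4 2; -3 3 0)² = 7/1980, sgn -1
4πI² = N·(3j₀)²·(3jₘ)² = 5/121
I = +1·√(0.0413223/4π) = 0.05734392

0.057344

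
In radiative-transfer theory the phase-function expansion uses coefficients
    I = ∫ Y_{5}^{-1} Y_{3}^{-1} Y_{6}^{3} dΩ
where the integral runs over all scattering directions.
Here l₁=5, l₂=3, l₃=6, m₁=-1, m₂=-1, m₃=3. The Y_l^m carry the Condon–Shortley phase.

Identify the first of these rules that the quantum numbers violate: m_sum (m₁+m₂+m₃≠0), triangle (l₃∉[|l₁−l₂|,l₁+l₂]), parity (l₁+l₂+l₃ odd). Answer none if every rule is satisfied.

m_sum

m₁+m₂+m₃ = -1 − 1 + 3 = 1  ✗
triangle: |5−3|=2 ≤ l₃=6 ≤ 5+3=8
parity: l₁+l₂+l₃ = 14 is even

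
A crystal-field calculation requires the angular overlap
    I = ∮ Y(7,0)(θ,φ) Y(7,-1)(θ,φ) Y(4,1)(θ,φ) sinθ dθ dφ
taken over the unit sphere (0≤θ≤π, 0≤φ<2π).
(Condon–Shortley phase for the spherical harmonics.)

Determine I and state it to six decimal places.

m-sum 0 ✓  L=18 even ✓  0≤4≤14 ✓
Π(2lᵢ+1) = 15×15×9 = 2025
triangle coeff Δ(7,7,4) = 1/58198140
Σ_t [3,7]: t=3:−1/17418240 t=4:+1/622080 t=5:−1/230400 t=6:+1/622080 t=7:−1/17418240 = -1/806400
(3j)²=2268/230945 [(7 7 4; 0 0 0)], sign=-1
Σ_t [3,6]: t=3:−1/4354560 t=4:+1/414720 t=5:−1/345600 t=6:+1/2488320 = -1/3225600
(3j)²=81/92378 [(7 7 4; 0 -1 1)], sign=+1
⇒ 4πI² = 37200870/2133423721
I = (-1)√(37200870/2133423721/(4π)) = -0.03725058

-0.037251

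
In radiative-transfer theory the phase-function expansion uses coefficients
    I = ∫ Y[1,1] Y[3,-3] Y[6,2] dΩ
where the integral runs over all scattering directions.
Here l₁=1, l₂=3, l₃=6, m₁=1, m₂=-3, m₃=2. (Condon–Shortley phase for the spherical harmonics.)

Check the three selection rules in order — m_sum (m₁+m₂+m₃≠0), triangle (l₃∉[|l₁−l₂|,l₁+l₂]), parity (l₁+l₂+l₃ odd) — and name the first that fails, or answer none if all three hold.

triangle

m₁+m₂+m₃ = 1 − 3 + 2 = 0  ✓
triangle: |1−3|=2 ≤ l₃=6 ≤ 1+3=4  ✗
parity: l₁+l₂+l₃ = 10 is even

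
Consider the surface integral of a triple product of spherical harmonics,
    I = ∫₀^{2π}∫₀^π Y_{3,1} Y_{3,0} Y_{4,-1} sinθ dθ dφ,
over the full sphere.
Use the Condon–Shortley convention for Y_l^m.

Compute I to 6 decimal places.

-0.099323

Checks pass: Σm=0; 10 even; l₃=4∈[0,6].
(2·3+1)(2·3+1)(2·4+1) = 441
Δ: 2! 4! 4! / 11! → 1/34650
sum: t=0:+1/72 t=1:−1/16 t=2:+1/72 = -5/144
3j²(3 3 4; 0 0 0) = Δ·Π!·Σ² = 2/77  (sign -1)
sum: t=0:+1/48 t=1:−1/24 t=2:+1/288 = -5/288
3j²(3 3 4; 1 0 -1) = Δ·Π!·Σ² = 5/462  (sign +1)
combine: 4πI² = 441·2/77·5/462 = 15/121
take √, sign -1: I = -0.09932258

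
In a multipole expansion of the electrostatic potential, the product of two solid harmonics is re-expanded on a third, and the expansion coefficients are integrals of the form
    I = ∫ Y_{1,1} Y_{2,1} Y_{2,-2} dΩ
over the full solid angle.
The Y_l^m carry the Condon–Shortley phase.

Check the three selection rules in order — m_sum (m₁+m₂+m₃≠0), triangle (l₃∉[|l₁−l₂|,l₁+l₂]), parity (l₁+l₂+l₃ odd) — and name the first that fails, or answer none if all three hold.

parity

m₁+m₂+m₃ = 1 + 1 − 2 = 0  ✓
triangle: |1−2|=1 ≤ l₃=2 ≤ 1+2=3  ✓
parity: l₁+l₂+l₃ = 5 is odd  ✗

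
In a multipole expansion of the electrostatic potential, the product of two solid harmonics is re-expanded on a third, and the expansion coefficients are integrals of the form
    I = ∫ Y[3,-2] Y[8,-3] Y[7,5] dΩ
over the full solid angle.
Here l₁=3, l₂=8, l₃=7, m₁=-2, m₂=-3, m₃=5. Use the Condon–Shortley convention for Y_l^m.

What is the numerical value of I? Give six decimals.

0.139051

m-sum 0 ✓  L=18 even ✓  5≤7≤11 ✓
Π(2lᵢ+1) = 7×17×15 = 1785
triangle coeff Δ(3,8,7) = 1/5290740
Σ_t [1,3]: t=1:−1/7257600 t=2:+1/2073600 t=3:−1/7257600 = 1/4838400
(3j)²=252/20995 [(3 8 7; 0 0 0)], sign=-1
Σ_t [3,4]: t=3:−1/87091200 t=4:+1/958003200 = -1/95800320
(3j)²=1000/88179 [(3 8 7; -2 -3 5)], sign=-1
⇒ 4πI² = 252000/1037153
I = (+1)√(252000/1037153/(4π)) = 0.13905094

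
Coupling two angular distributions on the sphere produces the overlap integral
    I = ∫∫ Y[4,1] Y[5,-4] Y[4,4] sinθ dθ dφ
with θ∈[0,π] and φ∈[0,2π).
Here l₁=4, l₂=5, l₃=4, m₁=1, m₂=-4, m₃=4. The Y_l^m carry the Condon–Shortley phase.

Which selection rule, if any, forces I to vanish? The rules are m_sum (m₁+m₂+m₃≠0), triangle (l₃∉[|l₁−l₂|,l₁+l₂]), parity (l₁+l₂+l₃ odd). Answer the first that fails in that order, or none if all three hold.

m₁+m₂+m₃ = 1 − 4 + 4 = 1  ✗
triangle: |4−5|=1 ≤ l₃=4 ≤ 4+5=9
parity: l₁+l₂+l₃ = 13 is odd

m_sum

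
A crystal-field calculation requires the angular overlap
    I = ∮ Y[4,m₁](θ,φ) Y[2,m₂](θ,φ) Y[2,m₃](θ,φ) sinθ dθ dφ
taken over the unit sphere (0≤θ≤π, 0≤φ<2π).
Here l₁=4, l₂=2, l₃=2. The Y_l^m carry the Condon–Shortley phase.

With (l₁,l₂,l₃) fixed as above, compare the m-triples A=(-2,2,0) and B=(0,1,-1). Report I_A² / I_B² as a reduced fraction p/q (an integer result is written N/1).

Same 4,2,2: normalisation and zero-m 3j drop out of the ratio.
A: Δ: 4! 4! 0! / 9! → 1/630; sum: t=4:+1/96 = 1/96; 3j²(4 2 2; -2 2 0) = Δ·Π!·Σ² = 1/42  (sign +1)
B: Δ: 4! 4! 0! / 9! → 1/630; sum: t=3:−1/36 = -1/36; 3j²(4 2 2; 0 1 -1) = Δ·Π!·Σ² = 8/315  (sign +1)
I_A²/I_B² = (1/42)/(8/315) = 15/16

15/16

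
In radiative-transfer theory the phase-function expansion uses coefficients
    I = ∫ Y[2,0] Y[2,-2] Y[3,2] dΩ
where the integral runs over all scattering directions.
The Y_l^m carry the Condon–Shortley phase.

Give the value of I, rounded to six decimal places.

Σlᵢ=7 odd — θ-integrand is odd under cosθ→−cosθ; I=0

0.000000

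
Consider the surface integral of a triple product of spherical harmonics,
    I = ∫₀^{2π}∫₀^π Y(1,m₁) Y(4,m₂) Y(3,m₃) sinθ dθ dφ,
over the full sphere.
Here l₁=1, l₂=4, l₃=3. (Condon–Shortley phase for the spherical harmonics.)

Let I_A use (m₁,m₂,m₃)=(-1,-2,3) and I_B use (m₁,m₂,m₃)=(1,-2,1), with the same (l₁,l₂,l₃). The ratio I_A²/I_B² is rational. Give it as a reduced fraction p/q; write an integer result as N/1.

1/15

Shared (l₁,l₂,l₃)=(1,4,3): N and (l;000)² cancel in I_A²/I_B².
A: Δ = 2!·0!·6!/9! = 1/252; Racah Σ t=2..2: t=2:+1/1440 = 1/1440; ⇒ 3j(1 4 3; -1 -2 3)² = 1/252, sgn +1
B: Δ = 2!·0!·6!/9! = 1/252; Racah Σ t=0..0: t=0:+1/96 = 1/96; ⇒ 3j(1 4 3; 1 -2 1)² = 5/84, sgn +1
I_A²/I_B² = (1/252)/(5/84) = 1/15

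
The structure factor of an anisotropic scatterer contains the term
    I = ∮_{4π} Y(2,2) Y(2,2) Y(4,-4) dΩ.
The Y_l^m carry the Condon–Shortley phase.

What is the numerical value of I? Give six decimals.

0.337168

Rules hold: Σm=0, L=8 even, 0≤4≤4.
N = 5·5·9 = 225
Δ = 0!·4!·4!/9! = 1/630
Racah Σ t=0..0: t=0:+1/16 = 1/16
⇒ 3j(2 2 4; 0 0 0)² = 2/35, sgn +1
Racah Σ t=0..0: t=0:+1/576 = 1/576
⇒ 3j(2 2 4; 2 2 -4)² = 1/9, sgn +1
4πI² = N·(3j₀)²·(3jₘ)² = 10/7
I = +1·√(1.42857/4π) = 0.33716777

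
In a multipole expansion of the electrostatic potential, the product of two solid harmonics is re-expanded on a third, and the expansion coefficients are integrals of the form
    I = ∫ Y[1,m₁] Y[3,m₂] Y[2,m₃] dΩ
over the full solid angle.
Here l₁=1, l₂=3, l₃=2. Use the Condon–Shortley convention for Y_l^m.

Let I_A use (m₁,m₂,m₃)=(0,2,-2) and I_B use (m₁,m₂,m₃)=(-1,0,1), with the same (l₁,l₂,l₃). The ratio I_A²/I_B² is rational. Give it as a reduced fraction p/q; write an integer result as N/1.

Same 1,3,2: normalisation and zero-m 3j drop out of the ratio.
A: Δ: 2! 0! 4! / 7! → 1/105; sum: t=1:−1/24 = -1/24; 3j²(1 3 2; 0 2 -2) = Δ·Π!·Σ² = 1/21  (sign -1)
B: Δ: 2! 0! 4! / 7! → 1/105; sum: t=2:+1/12 = 1/12; 3j²(1 3 2; -1 0 1) = Δ·Π!·Σ² = 1/35  (sign -1)
I_A²/I_B² = (1/21)/(1/35) = 5/3

5/3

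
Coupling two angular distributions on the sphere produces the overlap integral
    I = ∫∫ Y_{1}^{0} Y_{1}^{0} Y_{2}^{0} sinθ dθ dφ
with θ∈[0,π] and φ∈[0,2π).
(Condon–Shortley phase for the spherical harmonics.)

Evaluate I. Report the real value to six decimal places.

Rules hold: Σm=0, L=4 even, 0≤2≤2.
N = 3·3·5 = 45
Δ = 0!·2!·2!/5! = 1/30
Racah Σ t=0..0: t=0:+1/1 = 1/1
⇒ 3j(1 1 2; 0 0 0)² = 2/15, sgn +1
(m-triple is (0,0,0) — same symbol as above.)
4πI² = N·(3j₀)²·(3jₘ)² = 4/5
I = +1·√(0.8/4π) = 0.25231325

0.252313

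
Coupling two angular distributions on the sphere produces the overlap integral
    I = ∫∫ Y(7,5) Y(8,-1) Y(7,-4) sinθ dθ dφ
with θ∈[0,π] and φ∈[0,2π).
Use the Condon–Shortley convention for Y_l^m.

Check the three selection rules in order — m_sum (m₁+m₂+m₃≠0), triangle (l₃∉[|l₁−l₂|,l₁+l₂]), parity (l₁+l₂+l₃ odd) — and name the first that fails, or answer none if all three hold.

none

Σmᵢ = 0  ✓
l₃∈[|l₁−l₂|,l₁+l₂]=[1,15], have l₃=7  ✓
Σlᵢ = 22 ⇒ even  ✓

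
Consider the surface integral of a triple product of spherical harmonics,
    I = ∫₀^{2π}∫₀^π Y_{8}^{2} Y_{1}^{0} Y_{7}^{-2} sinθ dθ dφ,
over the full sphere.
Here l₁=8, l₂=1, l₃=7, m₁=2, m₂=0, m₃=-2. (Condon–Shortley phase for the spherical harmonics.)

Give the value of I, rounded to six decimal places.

m-sum 0 ✓  L=16 even ✓  7≤7≤9 ✓
Π(2lᵢ+1) = 17×3×15 = 765
triangle coeff Δ(8,1,7) = 1/2040
Σ_t [1,1]: t=1:−1/25401600 = -1/25401600
(3j)²=8/255 [(8 1 7; 0 0 0)], sign=+1
Σ_t [1,1]: t=1:−1/43545600 = -1/43545600
(3j)²=1/34 [(8 1 7; 2 0 -2)], sign=+1
⇒ 4πI² = 12/17
I = (+1)√(12/17/(4π)) = 0.23700703

0.237007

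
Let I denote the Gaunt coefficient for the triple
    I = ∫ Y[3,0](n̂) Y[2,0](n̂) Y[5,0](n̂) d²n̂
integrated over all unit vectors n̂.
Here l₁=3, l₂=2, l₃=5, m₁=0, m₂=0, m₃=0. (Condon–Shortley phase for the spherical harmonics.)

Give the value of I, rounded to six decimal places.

0.239615

Rules hold: Σm=0, L=10 even, 1≤5≤5.
N = 7·5·11 = 385
Δ = 0!·6!·4!/11! = 1/2310
Racah Σ t=0..0: t=0:+1/144 = 1/144
⇒ 3j(3 2 5; 0 0 0)² = 10/231, sgn -1
(m-triple is (0,0,0) — same symbol as above.)
4πI² = N·(3j₀)²·(3jₘ)² = 500/693
I = +1·√(0.721501/4π) = 0.23961470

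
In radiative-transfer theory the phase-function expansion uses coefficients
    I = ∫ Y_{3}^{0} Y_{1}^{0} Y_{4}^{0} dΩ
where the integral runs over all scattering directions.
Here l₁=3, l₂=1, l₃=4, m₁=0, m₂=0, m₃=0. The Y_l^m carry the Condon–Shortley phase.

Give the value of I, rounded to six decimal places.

Checks pass: Σm=0; 8 even; l₃=4∈[2,4].
(2·3+1)(2·1+1)(2·4+1) = 189
Δ: 0! 6! 2! / 9! → 1/252
sum: t=0:+1/36 = 1/36
3j²(3 1 4; 0 0 0) = Δ·Π!·Σ² = 4/63  (sign +1)
(m-triple is (0,0,0) — same symbol as above.)
combine: 4πI² = 189·4/63·4/63 = 16/21
take √, sign +1: I = 0.24623252

0.246233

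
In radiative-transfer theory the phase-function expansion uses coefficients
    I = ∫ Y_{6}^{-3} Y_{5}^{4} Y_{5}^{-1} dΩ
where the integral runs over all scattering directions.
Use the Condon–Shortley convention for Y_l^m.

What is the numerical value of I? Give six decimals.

-0.020582

Rules hold: Σm=0, L=16 even, 1≤5≤11.
N = 13·11·11 = 1573
Δ = 6!·6!·4!/17! = 1/28588560
Racah Σ t=1..5: t=1:−1/345600 t=2:+1/13824 t=3:−1/5184 t=4:+1/13824 t=5:−1/345600 = -7/129600
⇒ 3j(6 5 5; 0 0 0)² = 80/7293, sgn +1
Racah Σ t=5..6: t=5:−1/138240 t=6:+1/155520 = -1/1244160
⇒ 3j(6 5 5; -3 4 -1)² = 3/9724, sgn -1
4πI² = N·(3j₀)²·(3jₘ)² = 20/3757
I = -1·√(0.0053234/4π) = -0.02058209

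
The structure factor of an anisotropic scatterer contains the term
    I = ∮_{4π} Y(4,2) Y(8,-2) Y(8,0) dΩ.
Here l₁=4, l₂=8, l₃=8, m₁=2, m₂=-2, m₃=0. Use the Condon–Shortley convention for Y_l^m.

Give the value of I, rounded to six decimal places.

m-sum 0 ✓  L=20 even ✓  4≤8≤12 ✓
Π(2lᵢ+1) = 9×17×17 = 2601
triangle coeff Δ(4,8,8) = 1/185175900
Σ_t [0,4]: t=0:+1/557383680 t=1:−1/21772800 t=2:+1/8294400 t=3:−1/21772800 t=4:+1/557383680 = 1/30965760
(3j)²=36/4199 [(4 8 8; 0 0 0)], sign=+1
Σ_t [0,2]: t=0:+1/49766400 t=1:−1/21772800 t=2:+1/92897280 = -1/66355200
(3j)²=63/8398 [(4 8 8; 2 -2 0)], sign=-1
⇒ 4πI² = 10206/61009
I = (-1)√(10206/61009/(4π)) = -0.11537877

-0.115379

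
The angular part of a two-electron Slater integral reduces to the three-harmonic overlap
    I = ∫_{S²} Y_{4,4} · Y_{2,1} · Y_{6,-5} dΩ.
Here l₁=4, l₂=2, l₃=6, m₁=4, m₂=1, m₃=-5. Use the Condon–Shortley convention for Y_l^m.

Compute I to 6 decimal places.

-0.204295

m-sum 0 ✓  L=12 even ✓  2≤6≤6 ✓
Π(2lᵢ+1) = 9×5×13 = 585
triangle coeff Δ(4,2,6) = 1/6435
Σ_t [0,0]: t=0:+1/2304 = 1/2304
(3j)²=5/143 [(4 2 6; 0 0 0)], sign=+1
Σ_t [0,0]: t=0:+1/241920 = 1/241920
(3j)²=1/39 [(4 2 6; 4 1 -5)], sign=-1
⇒ 4πI² = 75/143
I = (-1)√(75/143/(4π)) = -0.20429497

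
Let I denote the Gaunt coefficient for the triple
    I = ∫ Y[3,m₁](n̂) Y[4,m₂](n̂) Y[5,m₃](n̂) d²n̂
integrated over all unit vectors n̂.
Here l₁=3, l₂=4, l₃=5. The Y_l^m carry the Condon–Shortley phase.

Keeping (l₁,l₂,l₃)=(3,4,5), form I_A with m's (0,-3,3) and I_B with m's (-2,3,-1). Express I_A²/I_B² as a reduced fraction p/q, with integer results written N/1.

252/605

Same 3,4,5: normalisation and zero-m 3j drop out of the ratio.
A: Δ: 2! 4! 6! / 13! → 1/180180; sum: t=0:+1/1440 t=1:−1/2880 = 1/2880; 3j²(3 4 5; 0 -3 3) = Δ·Π!·Σ² = 7/715  (sign +1)
B: Δ: 2! 4! 6! / 13! → 1/180180; sum: t=1:−1/17280 t=2:+1/1440 = 11/17280; 3j²(3 4 5; -2 3 -1) = Δ·Π!·Σ² = 11/468  (sign +1)
I_A²/I_B² = (7/715)/(11/468) = 252/605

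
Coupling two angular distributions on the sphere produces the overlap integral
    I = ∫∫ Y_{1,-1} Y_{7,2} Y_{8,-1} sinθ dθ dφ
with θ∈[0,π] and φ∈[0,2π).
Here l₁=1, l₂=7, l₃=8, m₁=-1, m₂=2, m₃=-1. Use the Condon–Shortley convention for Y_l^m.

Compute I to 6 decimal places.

Rules hold: Σm=0, L=16 even, 6≤8≤8.
N = 3·15·17 = 765
Δ = 0!·2!·14!/17! = 1/2040
Racah Σ t=0..0: t=0:+1/25401600 = 1/25401600
⇒ 3j(1 7 8; 0 0 0)² = 8/255, sgn +1
Racah Σ t=0..0: t=0:+1/87091200 = 1/87091200
⇒ 3j(1 7 8; -1 2 -1)² = 7/680, sgn -1
4πI² = N·(3j₀)²·(3jₘ)² = 21/85
I = -1·√(0.247059/4π) = -0.14021525

-0.140215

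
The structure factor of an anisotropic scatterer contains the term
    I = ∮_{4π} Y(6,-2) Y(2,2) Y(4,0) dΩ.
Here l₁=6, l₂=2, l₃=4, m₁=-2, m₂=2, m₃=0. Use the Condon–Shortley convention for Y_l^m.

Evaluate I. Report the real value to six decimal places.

Rules hold: Σm=0, L=12 even, 4≤4≤8.
N = 13·5·9 = 585
Δ = 4!·8!·0!/13! = 1/6435
Racah Σ t=2..2: t=2:+1/2304 = 1/2304
⇒ 3j(6 2 4; 0 0 0)² = 5/143, sgn +1
Racah Σ t=4..4: t=4:+1/13824 = 1/13824
⇒ 3j(6 2 4; -2 2 0)² = 14/1287, sgn +1
4πI² = N·(3j₀)²·(3jₘ)² = 350/1573
I = +1·√(0.222505/4π) = 0.13306527

0.133065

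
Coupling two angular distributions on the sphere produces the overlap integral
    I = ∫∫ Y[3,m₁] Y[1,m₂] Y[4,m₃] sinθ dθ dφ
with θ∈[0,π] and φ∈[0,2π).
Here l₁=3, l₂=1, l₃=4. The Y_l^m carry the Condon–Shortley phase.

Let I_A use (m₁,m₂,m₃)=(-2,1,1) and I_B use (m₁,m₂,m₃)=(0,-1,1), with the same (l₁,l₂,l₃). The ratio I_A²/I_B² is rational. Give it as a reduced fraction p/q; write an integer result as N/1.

3/10

l's match ⇒ only the (l;m) 3-j factors differ between A and B.
A: triangle coeff Δ(3,1,4) = 1/252; Σ_t [0,0]: t=0:+1/240 = 1/240; (3j)²=1/84 [(3 1 4; -2 1 1)], sign=-1
B: triangle coeff Δ(3,1,4) = 1/252; Σ_t [0,0]: t=0:+1/72 = 1/72; (3j)²=5/126 [(3 1 4; 0 -1 1)], sign=-1
I_A²/I_B² = (1/84)/(5/126) = 3/10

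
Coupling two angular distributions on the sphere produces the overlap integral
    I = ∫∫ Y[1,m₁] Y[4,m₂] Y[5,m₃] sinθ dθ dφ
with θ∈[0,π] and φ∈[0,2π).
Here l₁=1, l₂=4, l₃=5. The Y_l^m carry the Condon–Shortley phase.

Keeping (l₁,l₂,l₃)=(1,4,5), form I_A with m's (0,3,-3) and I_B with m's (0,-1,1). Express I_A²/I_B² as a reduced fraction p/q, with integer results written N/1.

2/3

Same 1,4,5: normalisation and zero-m 3j drop out of the ratio.
A: Δ: 0! 2! 8! / 11! → 1/495; sum: t=0:+1/5040 = 1/5040; 3j²(1 4 5; 0 3 -3) = Δ·Π!·Σ² = 16/495  (sign +1)
B: Δ: 0! 2! 8! / 11! → 1/495; sum: t=0:+1/720 = 1/720; 3j²(1 4 5; 0 -1 1) = Δ·Π!·Σ² = 8/165  (sign +1)
I_A²/I_B² = (16/495)/(8/165) = 2/3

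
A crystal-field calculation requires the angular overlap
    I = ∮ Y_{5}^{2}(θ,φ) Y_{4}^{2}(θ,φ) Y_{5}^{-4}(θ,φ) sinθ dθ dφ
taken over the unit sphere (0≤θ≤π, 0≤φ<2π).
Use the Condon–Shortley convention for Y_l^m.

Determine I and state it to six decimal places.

Rules hold: Σm=0, L=14 even, 1≤5≤9.
N = 11·9·11 = 1089
Δ = 4!·6!·4!/15! = 1/3153150
Racah Σ t=0..4: t=0:+1/69120 t=1:−1/1728 t=2:+1/576 t=3:−1/1728 t=4:+1/69120 = 7/11520
⇒ 3j(5 4 5; 0 0 0)² = 2/143, sgn -1
Racah Σ t=2..3: t=2:+1/11520 t=3:−1/25920 = 1/20736
⇒ 3j(5 4 5; 2 2 -4)² = 5/429, sgn -1
4πI² = N·(3j₀)²·(3jₘ)² = 30/169
I = +1·√(0.177515/4π) = 0.11885360

0.118854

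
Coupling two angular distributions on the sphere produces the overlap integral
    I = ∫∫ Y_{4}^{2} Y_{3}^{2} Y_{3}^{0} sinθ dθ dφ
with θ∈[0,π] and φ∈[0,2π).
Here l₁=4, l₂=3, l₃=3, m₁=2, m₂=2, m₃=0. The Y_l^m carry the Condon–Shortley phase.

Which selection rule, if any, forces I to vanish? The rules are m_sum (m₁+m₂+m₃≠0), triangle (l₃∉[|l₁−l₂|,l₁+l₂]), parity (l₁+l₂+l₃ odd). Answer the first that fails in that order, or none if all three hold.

azimuthal sum: 2 + 2 + 0 = 4  ✗
1 ≤ 3 ≤ 7 (triangle on l)
L = 4 + 3 + 3 = 10 (even)

m_sum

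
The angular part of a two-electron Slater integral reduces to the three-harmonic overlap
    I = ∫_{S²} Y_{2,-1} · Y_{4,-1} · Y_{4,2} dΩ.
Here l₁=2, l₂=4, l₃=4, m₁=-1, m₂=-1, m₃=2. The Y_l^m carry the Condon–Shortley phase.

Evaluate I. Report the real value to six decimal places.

Checks pass: Σm=0; 10 even; l₃=4∈[2,6].
(2·2+1)(2·4+1)(2·4+1) = 405
Δ: 2! 2! 6! / 11! → 1/13860
sum: t=0:+1/192 t=1:−1/36 t=2:+1/192 = -5/288
3j²(2 4 4; 0 0 0) = Δ·Π!·Σ² = 20/693  (sign -1)
sum: t=1:−1/96 t=2:+1/240 = -1/160
3j²(2 4 4; -1 -1 2) = Δ·Π!·Σ² = 27/1540  (sign -1)
combine: 4πI² = 405·20/693·27/1540 = 1215/5929
take √, sign +1: I = 0.12770047

0.127700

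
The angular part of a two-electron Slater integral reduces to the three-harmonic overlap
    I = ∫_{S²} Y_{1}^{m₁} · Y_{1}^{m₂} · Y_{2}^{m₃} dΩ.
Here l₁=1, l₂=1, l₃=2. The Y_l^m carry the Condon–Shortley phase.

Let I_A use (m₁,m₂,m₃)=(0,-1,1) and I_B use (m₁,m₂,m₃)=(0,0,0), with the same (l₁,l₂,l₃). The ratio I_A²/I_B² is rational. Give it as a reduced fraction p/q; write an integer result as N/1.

Same 1,1,2: normalisation and zero-m 3j drop out of the ratio.
A: Δ: 0! 2! 2! / 5! → 1/30; sum: t=0:+1/2 = 1/2; 3j²(1 1 2; 0 -1 1) = Δ·Π!·Σ² = 1/10  (sign -1)
B: Δ: 0! 2! 2! / 5! → 1/30; sum: t=0:+1/1 = 1/1; 3j²(1 1 2; 0 0 0) = Δ·Π!·Σ² = 2/15  (sign +1)
I_A²/I_B² = (1/10)/(2/15) = 3/4

3/4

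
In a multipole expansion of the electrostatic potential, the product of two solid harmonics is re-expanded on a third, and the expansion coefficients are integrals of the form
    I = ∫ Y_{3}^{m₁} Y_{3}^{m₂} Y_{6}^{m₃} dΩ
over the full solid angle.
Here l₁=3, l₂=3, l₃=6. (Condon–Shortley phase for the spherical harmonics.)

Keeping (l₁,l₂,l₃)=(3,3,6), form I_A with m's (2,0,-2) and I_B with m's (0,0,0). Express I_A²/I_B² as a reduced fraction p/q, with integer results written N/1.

14/25

Same 3,3,6: normalisation and zero-m 3j drop out of the ratio.
A: Δ: 0! 6! 6! / 13! → 1/12012; sum: t=0:+1/4320 = 1/4320; 3j²(3 3 6; 2 0 -2) = Δ·Π!·Σ² = 8/429  (sign +1)
B: Δ: 0! 6! 6! / 13! → 1/12012; sum: t=0:+1/1296 = 1/1296; 3j²(3 3 6; 0 0 0) = Δ·Π!·Σ² = 100/3003  (sign +1)
I_A²/I_B² = (8/429)/(100/3003) = 14/25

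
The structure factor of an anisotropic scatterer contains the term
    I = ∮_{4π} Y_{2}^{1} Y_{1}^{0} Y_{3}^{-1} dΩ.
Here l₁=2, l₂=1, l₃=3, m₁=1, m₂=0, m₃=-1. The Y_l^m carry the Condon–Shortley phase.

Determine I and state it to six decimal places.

Rules hold: Σm=0, L=6 even, 1≤3≤3.
N = 5·3·7 = 105
Δ = 0!·4!·2!/7! = 1/105
Racah Σ t=0..0: t=0:+1/4 = 1/4
⇒ 3j(2 1 3; 0 0 0)² = 3/35, sgn -1
Racah Σ t=0..0: t=0:+1/6 = 1/6
⇒ 3j(2 1 3; 1 0 -1)² = 8/105, sgn +1
4πI² = N·(3j₀)²·(3jₘ)² = 24/35
I = -1·√(0.685714/4π) = -0.23359668

-0.233597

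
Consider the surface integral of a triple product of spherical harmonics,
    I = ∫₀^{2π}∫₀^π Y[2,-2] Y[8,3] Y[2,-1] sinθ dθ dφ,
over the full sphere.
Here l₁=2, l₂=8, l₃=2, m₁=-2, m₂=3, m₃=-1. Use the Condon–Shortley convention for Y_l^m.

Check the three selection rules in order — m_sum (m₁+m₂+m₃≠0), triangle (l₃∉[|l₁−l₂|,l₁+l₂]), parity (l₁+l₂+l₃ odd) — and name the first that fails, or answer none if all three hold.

azimuthal sum: -2 + 3 − 1 = 0  ✓
6 ≤ 2 ≤ 10 (triangle on l)  ✗
L = 2 + 8 + 2 = 12 (even)

triangle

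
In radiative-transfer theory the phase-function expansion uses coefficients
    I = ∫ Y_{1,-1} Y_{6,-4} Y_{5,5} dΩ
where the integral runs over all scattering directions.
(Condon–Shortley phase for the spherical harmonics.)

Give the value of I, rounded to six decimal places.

m-sum 0 ✓  L=12 even ✓  5≤5≤7 ✓
Π(2lᵢ+1) = 3×13×11 = 429
triangle coeff Δ(1,6,5) = 1/858
Σ_t [1,1]: t=1:−1/14400 = -1/14400
(3j)²=6/143 [(1 6 5; 0 0 0)], sign=+1
Σ_t [2,2]: t=2:+1/7257600 = 1/7257600
(3j)²=1/858 [(1 6 5; -1 -4 5)], sign=+1
⇒ 4πI² = 3/143
I = (+1)√(3/143/(4π)) = 0.04085899

0.040859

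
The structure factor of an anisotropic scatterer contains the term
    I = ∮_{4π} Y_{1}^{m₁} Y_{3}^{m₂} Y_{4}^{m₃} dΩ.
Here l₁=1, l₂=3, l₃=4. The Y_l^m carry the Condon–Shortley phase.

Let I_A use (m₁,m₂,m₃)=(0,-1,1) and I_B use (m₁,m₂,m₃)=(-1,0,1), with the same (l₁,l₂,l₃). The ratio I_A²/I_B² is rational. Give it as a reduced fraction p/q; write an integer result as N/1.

3/2

Same 1,3,4: normalisation and zero-m 3j drop out of the ratio.
A: Δ: 0! 2! 6! / 9! → 1/252; sum: t=0:+1/48 = 1/48; 3j²(1 3 4; 0 -1 1) = Δ·Π!·Σ² = 5/84  (sign -1)
B: Δ: 0! 2! 6! / 9! → 1/252; sum: t=0:+1/72 = 1/72; 3j²(1 3 4; -1 0 1) = Δ·Π!·Σ² = 5/126  (sign -1)
I_A²/I_B² = (5/84)/(5/126) = 3/2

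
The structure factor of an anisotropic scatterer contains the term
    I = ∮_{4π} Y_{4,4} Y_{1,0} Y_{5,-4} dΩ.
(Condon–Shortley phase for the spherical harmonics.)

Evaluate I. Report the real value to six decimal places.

m-sum 0 ✓  L=10 even ✓  3≤5≤5 ✓
Π(2lᵢ+1) = 9×3×11 = 297
triangle coeff Δ(4,1,5) = 1/495
Σ_t [0,0]: t=0:+1/576 = 1/576
(3j)²=5/99 [(4 1 5; 0 0 0)], sign=-1
Σ_t [0,0]: t=0:+1/40320 = 1/40320
(3j)²=1/55 [(4 1 5; 4 0 -4)], sign=-1
⇒ 4πI² = 3/11
I = (+1)√(3/11/(4π)) = 0.14731920

0.147319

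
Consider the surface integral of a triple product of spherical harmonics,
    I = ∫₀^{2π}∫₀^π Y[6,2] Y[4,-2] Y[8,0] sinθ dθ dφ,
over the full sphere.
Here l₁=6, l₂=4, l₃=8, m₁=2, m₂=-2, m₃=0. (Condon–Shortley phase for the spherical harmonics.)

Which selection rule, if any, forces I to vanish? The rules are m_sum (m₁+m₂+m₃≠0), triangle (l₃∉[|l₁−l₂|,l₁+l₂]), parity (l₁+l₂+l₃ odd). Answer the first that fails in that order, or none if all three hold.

Σmᵢ = 0  ✓
l₃∈[|l₁−l₂|,l₁+l₂]=[2,10], have l₃=8  ✓
Σlᵢ = 18 ⇒ even  ✓

none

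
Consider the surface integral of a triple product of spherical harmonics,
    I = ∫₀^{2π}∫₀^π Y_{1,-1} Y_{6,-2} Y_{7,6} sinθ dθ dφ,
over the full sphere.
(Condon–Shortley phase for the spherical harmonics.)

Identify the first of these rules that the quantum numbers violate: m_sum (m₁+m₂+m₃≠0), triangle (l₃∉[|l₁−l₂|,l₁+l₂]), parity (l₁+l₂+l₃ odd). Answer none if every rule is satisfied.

Σmᵢ = 3  ✗
l₃∈[|l₁−l₂|,l₁+l₂]=[5,7], have l₃=7
Σlᵢ = 14 ⇒ even

m_sum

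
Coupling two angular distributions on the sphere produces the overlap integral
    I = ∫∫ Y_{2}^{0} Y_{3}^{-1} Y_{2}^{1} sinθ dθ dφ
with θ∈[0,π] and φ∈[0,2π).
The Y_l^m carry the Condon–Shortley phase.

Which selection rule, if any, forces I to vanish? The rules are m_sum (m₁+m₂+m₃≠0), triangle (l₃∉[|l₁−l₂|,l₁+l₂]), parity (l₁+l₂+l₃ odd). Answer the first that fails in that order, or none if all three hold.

m₁+m₂+m₃ = 0 − 1 + 1 = 0  ✓
triangle: |2−3|=1 ≤ l₃=2 ≤ 2+3=5  ✓
parity: l₁+l₂+l₃ = 7 is odd  ✗

parity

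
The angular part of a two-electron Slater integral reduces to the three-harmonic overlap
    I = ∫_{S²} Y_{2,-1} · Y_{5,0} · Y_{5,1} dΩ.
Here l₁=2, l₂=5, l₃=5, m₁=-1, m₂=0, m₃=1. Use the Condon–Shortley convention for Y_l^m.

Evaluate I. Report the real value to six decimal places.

-0.036166

Checks pass: Σm=0; 12 even; l₃=5∈[3,7].
(2·2+1)(2·5+1)(2·5+1) = 605
Δ: 2! 2! 8! / 13! → 1/38610
sum: t=0:+1/2880 t=1:−1/576 t=2:+1/2880 = -1/960
3j²(2 5 5; 0 0 0) = Δ·Π!·Σ² = 10/429  (sign +1)
sum: t=1:−1/1152 t=2:+1/1440 = -1/5760
3j²(2 5 5; -1 0 1) = Δ·Π!·Σ² = 1/858  (sign -1)
combine: 4πI² = 605·10/429·1/858 = 25/1521
take √, sign -1: I = -0.03616600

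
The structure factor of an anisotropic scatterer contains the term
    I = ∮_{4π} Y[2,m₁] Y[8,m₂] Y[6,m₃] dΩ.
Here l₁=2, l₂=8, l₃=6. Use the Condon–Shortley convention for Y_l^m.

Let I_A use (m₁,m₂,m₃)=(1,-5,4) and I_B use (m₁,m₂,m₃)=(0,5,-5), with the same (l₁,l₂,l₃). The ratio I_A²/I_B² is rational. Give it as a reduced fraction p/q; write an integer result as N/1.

Shared (l₁,l₂,l₃)=(2,8,6): N and (l;000)² cancel in I_A²/I_B².
A: Δ = 4!·0!·12!/17! = 1/30940; Racah Σ t=1..1: t=1:−1/43545600 = -1/43545600; ⇒ 3j(2 8 6; 1 -5 4)² = 33/1190, sgn -1
B: Δ = 4!·0!·12!/17! = 1/30940; Racah Σ t=2..2: t=2:+1/159667200 = 1/159667200; ⇒ 3j(2 8 6; 0 5 -5)² = 9/1190, sgn -1
I_A²/I_B² = (33/1190)/(9/1190) = 11/3

11/3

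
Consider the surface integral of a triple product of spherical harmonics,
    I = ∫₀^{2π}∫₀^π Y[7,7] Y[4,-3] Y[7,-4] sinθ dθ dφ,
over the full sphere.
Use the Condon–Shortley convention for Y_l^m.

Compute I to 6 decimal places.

Checks pass: Σm=0; 18 even; l₃=7∈[3,11].
(2·7+1)(2·4+1)(2·7+1) = 2025
Δ: 4! 10! 4! / 19! → 1/58198140
sum: t=0:+1/17418240 t=1:−1/622080 t=2:+1/230400 t=3:−1/622080 t=4:+1/17418240 = 1/806400
3j²(7 4 7; 0 0 0) = Δ·Π!·Σ² = 2268/230945  (sign -1)
sum: t=0:+1/522547200 = 1/522547200
3j²(7 4 7; 7 -3 -4) = Δ·Π!·Σ² = 77/11628  (sign -1)
combine: 4πI² = 2025·2268/230945·77/11628 = 178605/1356277
take √, sign +1: I = 0.10236881

0.102369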